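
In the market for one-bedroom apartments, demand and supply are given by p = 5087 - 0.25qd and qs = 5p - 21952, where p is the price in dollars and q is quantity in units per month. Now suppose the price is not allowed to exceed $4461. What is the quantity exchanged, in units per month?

Rearranging demand gives qd = 20348 - 4p. Equilibrium: 20348 - 4p = 5p - 21952, so 42300 = 9p and p* = 4700, q* = 1548.
The ceiling of 4461 is below the equilibrium price 4700, so it binds.
At p = 4461: qd = 20348 - 4·4461 = 2504 and qs = 5·4461 - 21952 = 353.
The quantity actually transacted is the short side, supply: 353.

353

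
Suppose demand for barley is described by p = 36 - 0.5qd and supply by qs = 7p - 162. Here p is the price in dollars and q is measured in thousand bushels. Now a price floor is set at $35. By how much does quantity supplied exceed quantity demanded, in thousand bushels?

81

Rearranging demand gives qd = 72 - 2p. In a free market, 72 - 2p = 7p - 162 gives the equilibrium p* = 26, q* = 20.
Since 35 > 26, the floor is binding.
At p = 35: qd = 72 - 2·35 = 2 and qs = 7·35 - 162 = 83.
Surplus = qs - qd = 83 - 2 = 81.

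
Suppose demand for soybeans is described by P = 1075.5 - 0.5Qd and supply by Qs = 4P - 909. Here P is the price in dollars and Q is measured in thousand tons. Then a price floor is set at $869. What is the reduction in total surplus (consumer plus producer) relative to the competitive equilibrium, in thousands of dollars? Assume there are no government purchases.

Rearranging demand gives Qd = 2151 - 2P. Setting quantity demanded equal to quantity supplied, 2151 - 2P = 4P - 909, gives P* = 510 and Q* = 1131.
Since 869 > 510, the floor is binding.
At P = 869: Qd = 2151 - 2·869 = 413 and Qs = 4·869 - 909 = 2567.
Quantity traded falls to 413. At Q = 413 the demand price is (2151 - 413)/2 = 869 and the supply price is (909 + 413)/4 = 330.5.
Deadweight loss = ½ · (869 - 330.5) · (1131 - 413) = ½ · 538.5 · 718 = 193321.5.

193321.5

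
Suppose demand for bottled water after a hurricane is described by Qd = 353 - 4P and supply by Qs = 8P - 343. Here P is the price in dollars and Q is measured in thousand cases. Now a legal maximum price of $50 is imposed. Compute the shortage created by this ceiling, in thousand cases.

96

In a free market, 353 - 4P = 8P - 343 gives the equilibrium P* = 58, Q* = 121.
The ceiling of 50 is below the equilibrium price 58, so it binds.
At P = 50: Qd = 353 - 4·50 = 153 and Qs = 8·50 - 343 = 57.
Shortage = Qd - Qs = 153 - 57 = 96.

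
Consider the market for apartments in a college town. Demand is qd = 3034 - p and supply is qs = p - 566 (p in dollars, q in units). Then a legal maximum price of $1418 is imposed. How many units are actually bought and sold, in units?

Without the control the market clears where 3034 - p = p - 566, i.e. p* = 1800 and q* = 1234.
Since 1418 < 1800, the ceiling is binding.
At p = 1418: qd = 3034 - 1418 = 1616 and qs = 1418 - 566 = 852.
The quantity actually transacted is the short side, supply: 852.

852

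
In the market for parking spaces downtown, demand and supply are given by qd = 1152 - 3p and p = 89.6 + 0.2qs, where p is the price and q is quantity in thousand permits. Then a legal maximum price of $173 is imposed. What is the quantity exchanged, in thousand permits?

Rearranging supply gives qs = 5p - 448. Equilibrium: 1152 - 3p = 5p - 448, so 1600 = 8p and p* = 200, q* = 552.
Because the ceiling (173) lies below the market-clearing price, it is binding.
At p = 173: qd = 1152 - 3·173 = 633 and qs = 5·173 - 448 = 417.
The quantity actually transacted is the short side, supply: 417.

417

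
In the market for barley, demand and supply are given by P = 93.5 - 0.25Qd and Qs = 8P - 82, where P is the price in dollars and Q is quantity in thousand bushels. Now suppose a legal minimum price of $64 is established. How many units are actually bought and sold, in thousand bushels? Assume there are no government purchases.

118

Rearranging demand gives Qd = 374 - 4P. Without the control the market clears where 374 - 4P = 8P - 82, i.e. P* = 38 and Q* = 222.
Because the floor (64) lies above the market-clearing price, it is binding.
At P = 64: Qd = 374 - 4·64 = 118 and Qs = 8·64 - 82 = 430.
The quantity actually transacted is the short side, demand: 118.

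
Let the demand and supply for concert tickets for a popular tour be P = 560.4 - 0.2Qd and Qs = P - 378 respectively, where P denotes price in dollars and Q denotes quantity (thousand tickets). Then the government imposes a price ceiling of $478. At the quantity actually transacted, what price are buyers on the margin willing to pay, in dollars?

Rearranging demand gives Qd = 2802 - 5P. Equilibrium: 2802 - 5P = P - 378, so 3180 = 6P and P* = 530, Q* = 152.
The ceiling of 478 is below the equilibrium price 530, so it binds.
At P = 478: Qd = 2802 - 5·478 = 412 and Qs = 478 - 378 = 100.
Only 100 units reach the market. On the demand curve, the marginal buyer's willingness to pay at Q = 100 is (2802 - 100)/5 = 540.4.

540.4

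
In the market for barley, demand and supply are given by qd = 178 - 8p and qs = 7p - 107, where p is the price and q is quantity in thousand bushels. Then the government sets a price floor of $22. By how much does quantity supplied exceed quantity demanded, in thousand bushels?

Equilibrium: 178 - 8p = 7p - 107, so 285 = 15p and p* = 19, q* = 26.
Because the floor (22) lies above the market-clearing price, it is binding.
At p = 22: qd = 178 - 8·22 = 2 and qs = 7·22 - 107 = 47.
Surplus = qs - qd = 47 - 2 = 45.

45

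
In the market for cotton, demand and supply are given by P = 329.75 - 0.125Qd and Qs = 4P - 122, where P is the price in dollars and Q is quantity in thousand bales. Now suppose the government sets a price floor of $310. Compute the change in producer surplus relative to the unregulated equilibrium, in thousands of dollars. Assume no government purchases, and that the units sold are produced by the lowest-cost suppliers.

-38560

Rearranging demand gives Qd = 2638 - 8P. Setting quantity demanded equal to quantity supplied, 2638 - 8P = 4P - 122, gives P* = 230 and Q* = 798.
The floor of 310 is above the equilibrium price 230, so it binds.
At P = 310: Qd = 2638 - 8·310 = 158 and Qs = 4·310 - 122 = 1118.
Producer surplus without the control is ½ · (230 - 30.5) · 798 = 79600.5.
With the floor, 158 units are sold at 310. The supply price at Q = 158 is 70, so PS = ½ · [(310 - 30.5) + (310 - 70)] · 158 = 41040.5.
Change in producer surplus = 41040.5 - 79600.5 = -38560.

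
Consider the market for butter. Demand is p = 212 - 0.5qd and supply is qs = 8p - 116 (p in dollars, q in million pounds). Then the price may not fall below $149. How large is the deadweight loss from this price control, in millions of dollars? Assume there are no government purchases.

Rearranging demand gives qd = 424 - 2p. Without the control the market clears where 424 - 2p = 8p - 116, i.e. p* = 54 and q* = 316.
Since 149 > 54, the floor is binding.
At p = 149: qd = 424 - 2·149 = 126 and qs = 8·149 - 116 = 1076.
Quantity traded falls to 126. At q = 126 the demand price is (424 - 126)/2 = 149 and the supply price is (116 + 126)/8 = 30.25.
Deadweight loss = ½ · (149 - 30.25) · (316 - 126) = ½ · 118.75 · 190 = 11281.25.

11281.25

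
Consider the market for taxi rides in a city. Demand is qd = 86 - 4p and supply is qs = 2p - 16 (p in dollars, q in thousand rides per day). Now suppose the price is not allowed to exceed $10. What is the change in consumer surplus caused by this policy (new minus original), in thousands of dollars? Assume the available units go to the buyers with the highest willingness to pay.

3.5

In a free market, 86 - 4p = 2p - 16 gives the equilibrium p* = 17, q* = 18.
Because the ceiling (10) lies below the market-clearing price, it is binding.
At p = 10: qd = 86 - 4·10 = 46 and qs = 2·10 - 16 = 4.
Consumer surplus without the control is ½ · (21.5 - 17) · 18 = 40.5.
With the ceiling, 4 units are sold at 10 (assume they go to the highest-value buyers). The demand price at q = 4 is 20.5, so CS = ½ · [(21.5 - 10) + (20.5 - 10)] · 4 = 44.
Change in consumer surplus = 44 - 40.5 = 3.5.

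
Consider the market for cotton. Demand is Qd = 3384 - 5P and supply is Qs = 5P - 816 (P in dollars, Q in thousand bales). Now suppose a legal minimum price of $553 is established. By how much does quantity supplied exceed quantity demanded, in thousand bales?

Without the control the market clears where 3384 - 5P = 5P - 816, i.e. P* = 420 and Q* = 1284.
Because the floor (553) lies above the market-clearing price, it is binding.
At P = 553: Qd = 3384 - 5·553 = 619 and Qs = 5·553 - 816 = 1949.
Surplus = Qs - Qd = 1949 - 619 = 1330.

1330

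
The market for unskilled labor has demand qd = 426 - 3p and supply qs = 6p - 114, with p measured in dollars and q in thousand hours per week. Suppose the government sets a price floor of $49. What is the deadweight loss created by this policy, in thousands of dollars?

0

Without the control the market clears where 426 - 3p = 6p - 114, i.e. p* = 60 and q* = 246.
Since 49 is below p* = 60, the floor does not bind and the free-market outcome prevails.
Since the control does not bind, no trades are prevented and deadweight loss is zero.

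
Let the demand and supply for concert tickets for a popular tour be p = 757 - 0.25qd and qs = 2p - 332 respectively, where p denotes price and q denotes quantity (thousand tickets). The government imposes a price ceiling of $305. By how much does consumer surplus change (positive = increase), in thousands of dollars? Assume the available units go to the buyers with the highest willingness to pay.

38377.5

Rearranging demand gives qd = 3028 - 4p. Setting quantity demanded equal to quantity supplied, 3028 - 4p = 2p - 332, gives p* = 560 and q* = 788.
The ceiling of 305 is below the equilibrium price 560, so it binds.
At p = 305: qd = 3028 - 4·305 = 1808 and qs = 2·305 - 332 = 278.
Consumer surplus without the control is ½ · (757 - 560) · 788 = 77618.
With the ceiling, 278 units are sold at 305 (assume they go to the highest-value buyers). The demand price at q = 278 is 687.5, so CS = ½ · [(757 - 305) + (687.5 - 305)] · 278 = 115995.5.
Change in consumer surplus = 115995.5 - 77618 = 38377.5.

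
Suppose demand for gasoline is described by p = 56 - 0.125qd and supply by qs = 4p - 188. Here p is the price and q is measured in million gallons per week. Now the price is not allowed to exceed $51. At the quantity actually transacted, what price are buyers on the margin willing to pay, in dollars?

54

Rearranging demand gives qd = 448 - 8p. Setting quantity demanded equal to quantity supplied, 448 - 8p = 4p - 188, gives p* = 53 and q* = 24.
Because the ceiling (51) lies below the market-clearing price, it is binding.
At p = 51: qd = 448 - 8·51 = 40 and qs = 4·51 - 188 = 16.
Only 16 units reach the market. On the demand curve, the marginal buyer's willingness to pay at q = 16 is (448 - 16)/8 = 54.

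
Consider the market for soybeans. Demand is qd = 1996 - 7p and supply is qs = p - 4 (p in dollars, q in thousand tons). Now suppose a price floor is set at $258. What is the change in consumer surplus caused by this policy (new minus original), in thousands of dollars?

In a free market, 1996 - 7p = p - 4 gives the equilibrium p* = 250, q* = 246.
The floor of 258 is above the equilibrium price 250, so it binds.
At p = 258: qd = 1996 - 7·258 = 190 and qs = 258 - 4 = 254.
Consumer surplus without the control is ½ · (1996/7 - 250) · 246 = 30258/7.
With the floor, consumers buy 190 units at 258, so CS = ½ · (1996/7 - 258) · 190 = 18050/7.
Change in consumer surplus = 18050/7 - 30258/7 = -1744.

-1744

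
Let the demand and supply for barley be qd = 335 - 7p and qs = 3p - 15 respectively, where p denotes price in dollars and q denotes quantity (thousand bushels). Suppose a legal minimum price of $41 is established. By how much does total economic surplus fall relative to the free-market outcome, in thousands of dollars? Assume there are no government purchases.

420

Without the control the market clears where 335 - 7p = 3p - 15, i.e. p* = 35 and q* = 90.
The floor of 41 is above the equilibrium price 35, so it binds.
At p = 41: qd = 335 - 7·41 = 48 and qs = 3·41 - 15 = 108.
Quantity traded falls to 48. At q = 48 the demand price is (335 - 48)/7 = 41 and the supply price is (15 + 48)/3 = 21.
Deadweight loss = ½ · (41 - 21) · (90 - 48) = ½ · 20 · 42 = 420.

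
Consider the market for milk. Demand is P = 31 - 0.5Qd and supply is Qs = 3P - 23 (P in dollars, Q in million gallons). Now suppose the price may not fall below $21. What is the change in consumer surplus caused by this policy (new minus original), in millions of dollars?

-96

Rearranging demand gives Qd = 62 - 2P. Without the control the market clears where 62 - 2P = 3P - 23, i.e. P* = 17 and Q* = 28.
Because the floor (21) lies above the market-clearing price, it is binding.
At P = 21: Qd = 62 - 2·21 = 20 and Qs = 3·21 - 23 = 40.
Consumer surplus without the control is ½ · (31 - 17) · 28 = 196.
With the floor, consumers buy 20 units at 21, so CS = ½ · (31 - 21) · 20 = 100.
Change in consumer surplus = 100 - 196 = -96.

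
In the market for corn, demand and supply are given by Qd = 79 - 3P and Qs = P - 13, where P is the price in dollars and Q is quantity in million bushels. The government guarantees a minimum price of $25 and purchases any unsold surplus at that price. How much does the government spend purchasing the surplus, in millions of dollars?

200

Without the control the market clears where 79 - 3P = P - 13, i.e. P* = 23 and Q* = 10.
The floor of 25 is above the equilibrium price 23, so it binds.
At P = 25: Qd = 79 - 3·25 = 4 and Qs = 25 - 13 = 12.
Surplus = Qs - Qd = 8.
Government expenditure = surplus × support price = 8 × 25 = 200.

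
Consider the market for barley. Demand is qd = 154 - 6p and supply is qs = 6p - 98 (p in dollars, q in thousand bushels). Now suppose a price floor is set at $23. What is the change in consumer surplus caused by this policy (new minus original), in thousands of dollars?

In a free market, 154 - 6p = 6p - 98 gives the equilibrium p* = 21, q* = 28.
The floor of 23 is above the equilibrium price 21, so it binds.
At p = 23: qd = 154 - 6·23 = 16 and qs = 6·23 - 98 = 40.
Consumer surplus without the control is ½ · (77/3 - 21) · 28 = 196/3.
With the floor, consumers buy 16 units at 23, so CS = ½ · (77/3 - 23) · 16 = 64/3.
Change in consumer surplus = 64/3 - 196/3 = -44.

-44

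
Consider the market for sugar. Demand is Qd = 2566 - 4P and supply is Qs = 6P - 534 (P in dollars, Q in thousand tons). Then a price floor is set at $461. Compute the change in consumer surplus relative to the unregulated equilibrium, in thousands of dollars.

-154624

Setting quantity demanded equal to quantity supplied, 2566 - 4P = 6P - 534, gives P* = 310 and Q* = 1326.
Since 461 > 310, the floor is binding.
At P = 461: Qd = 2566 - 4·461 = 722 and Qs = 6·461 - 534 = 2232.
Consumer surplus without the control is ½ · (641.5 - 310) · 1326 = 219784.5.
With the floor, consumers buy 722 units at 461, so CS = ½ · (641.5 - 461) · 722 = 65160.5.
Change in consumer surplus = 65160.5 - 219784.5 = -154624.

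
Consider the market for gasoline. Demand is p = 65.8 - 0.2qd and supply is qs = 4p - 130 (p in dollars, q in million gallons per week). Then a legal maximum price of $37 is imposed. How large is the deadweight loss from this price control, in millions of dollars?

Rearranging demand gives qd = 329 - 5p. In a free market, 329 - 5p = 4p - 130 gives the equilibrium p* = 51, q* = 74.
Since 37 < 51, the ceiling is binding.
At p = 37: qd = 329 - 5·37 = 144 and qs = 4·37 - 130 = 18.
Quantity traded falls to 18. At q = 18 the demand price is (329 - 18)/5 = 62.2 and the supply price is (130 + 18)/4 = 37.
Deadweight loss = ½ · (62.2 - 37) · (74 - 18) = ½ · 25.2 · 56 = 705.6.

705.6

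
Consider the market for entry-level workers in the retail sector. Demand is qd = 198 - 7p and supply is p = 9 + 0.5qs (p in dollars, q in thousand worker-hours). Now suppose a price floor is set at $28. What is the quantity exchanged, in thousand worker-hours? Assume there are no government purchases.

Rearranging supply gives qs = 2p - 18. Without the control the market clears where 198 - 7p = 2p - 18, i.e. p* = 24 and q* = 30.
Because the floor (28) lies above the market-clearing price, it is binding.
At p = 28: qd = 198 - 7·28 = 2 and qs = 2·28 - 18 = 38.
The quantity actually transacted is the short side, demand: 2.

2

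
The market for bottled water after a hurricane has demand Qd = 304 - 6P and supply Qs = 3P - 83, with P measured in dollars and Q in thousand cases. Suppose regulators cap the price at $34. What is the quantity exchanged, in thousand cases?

Equilibrium: 304 - 6P = 3P - 83, so 387 = 9P and P* = 43, Q* = 46.
Because the ceiling (34) lies below the market-clearing price, it is binding.
At P = 34: Qd = 304 - 6·34 = 100 and Qs = 3·34 - 83 = 19.
The quantity actually transacted is the short side, supply: 19.

19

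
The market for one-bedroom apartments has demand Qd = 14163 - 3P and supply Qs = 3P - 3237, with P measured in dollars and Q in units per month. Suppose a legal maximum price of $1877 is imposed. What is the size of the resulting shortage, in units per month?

6138

Setting quantity demanded equal to quantity supplied, 14163 - 3P = 3P - 3237, gives P* = 2900 and Q* = 5463.
The ceiling of 1877 is below the equilibrium price 2900, so it binds.
At P = 1877: Qd = 14163 - 3·1877 = 8532 and Qs = 3·1877 - 3237 = 2394.
Shortage = Qd - Qs = 8532 - 2394 = 6138.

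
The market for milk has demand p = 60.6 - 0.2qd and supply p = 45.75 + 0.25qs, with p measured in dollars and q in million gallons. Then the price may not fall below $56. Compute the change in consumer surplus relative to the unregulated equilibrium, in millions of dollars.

-56

Rearranging demand gives qd = 303 - 5p; rearranging supply gives qs = 4p - 183. Without the control the market clears where 303 - 5p = 4p - 183, i.e. p* = 54 and q* = 33.
Because the floor (56) lies above the market-clearing price, it is binding.
At p = 56: qd = 303 - 5·56 = 23 and qs = 4·56 - 183 = 41.
Consumer surplus without the control is ½ · (60.6 - 54) · 33 = 108.9.
With the floor, consumers buy 23 units at 56, so CS = ½ · (60.6 - 56) · 23 = 52.9.
Change in consumer surplus = 52.9 - 108.9 = -56.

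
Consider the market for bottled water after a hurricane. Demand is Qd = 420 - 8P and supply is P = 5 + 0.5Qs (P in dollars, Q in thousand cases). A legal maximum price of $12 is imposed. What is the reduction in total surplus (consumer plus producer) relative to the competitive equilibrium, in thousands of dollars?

1201.25

Rearranging supply gives Qs = 2P - 10. Equilibrium: 420 - 8P = 2P - 10, so 430 = 10P and P* = 43, Q* = 76.
Since 12 < 43, the ceiling is binding.
At P = 12: Qd = 420 - 8·12 = 324 and Qs = 2·12 - 10 = 14.
Quantity traded falls to 14. At Q = 14 the demand price is (420 - 14)/8 = 50.75 and the supply price is (10 + 14)/2 = 12.
Deadweight loss = ½ · (50.75 - 12) · (76 - 14) = ½ · 38.75 · 62 = 1201.25.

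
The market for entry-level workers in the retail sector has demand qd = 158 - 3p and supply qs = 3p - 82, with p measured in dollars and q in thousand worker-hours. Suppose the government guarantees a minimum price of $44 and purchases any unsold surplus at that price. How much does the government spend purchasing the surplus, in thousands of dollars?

1056

In a free market, 158 - 3p = 3p - 82 gives the equilibrium p* = 40, q* = 38.
Because the floor (44) lies above the market-clearing price, it is binding.
At p = 44: qd = 158 - 3·44 = 26 and qs = 3·44 - 82 = 50.
Surplus = qs - qd = 24.
Government expenditure = surplus × support price = 24 × 44 = 1056.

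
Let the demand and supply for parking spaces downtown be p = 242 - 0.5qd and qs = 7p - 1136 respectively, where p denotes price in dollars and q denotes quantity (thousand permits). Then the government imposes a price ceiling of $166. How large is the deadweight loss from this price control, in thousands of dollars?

3087

Rearranging demand gives qd = 484 - 2p. In a free market, 484 - 2p = 7p - 1136 gives the equilibrium p* = 180, q* = 124.
Because the ceiling (166) lies below the market-clearing price, it is binding.
At p = 166: qd = 484 - 2·166 = 152 and qs = 7·166 - 1136 = 26.
Quantity traded falls to 26. At q = 26 the demand price is (484 - 26)/2 = 229 and the supply price is (1136 + 26)/7 = 166.
Deadweight loss = ½ · (229 - 166) · (124 - 26) = ½ · 63 · 98 = 3087.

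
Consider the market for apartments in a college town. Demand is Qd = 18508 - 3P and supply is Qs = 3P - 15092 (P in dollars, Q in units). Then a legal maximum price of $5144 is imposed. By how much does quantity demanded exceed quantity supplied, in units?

Equilibrium: 18508 - 3P = 3P - 15092, so 33600 = 6P and P* = 5600, Q* = 1708.
Since 5144 < 5600, the ceiling is binding.
At P = 5144: Qd = 18508 - 3·5144 = 3076 and Qs = 3·5144 - 15092 = 340.
Shortage = Qd - Qs = 3076 - 340 = 2736.

2736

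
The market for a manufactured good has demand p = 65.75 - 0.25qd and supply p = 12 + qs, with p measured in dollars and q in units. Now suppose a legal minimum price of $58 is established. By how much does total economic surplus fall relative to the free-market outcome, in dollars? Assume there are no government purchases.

Rearranging demand gives qd = 263 - 4p; rearranging supply gives qs = p - 12. Equilibrium: 263 - 4p = p - 12, so 275 = 5p and p* = 55, q* = 43.
Because the floor (58) lies above the market-clearing price, it is binding.
At p = 58: qd = 263 - 4·58 = 31 and qs = 58 - 12 = 46.
Quantity traded falls to 31. At q = 31 the demand price is (263 - 31)/4 = 58 and the supply price is 12 + 31 = 43.
Deadweight loss = ½ · (58 - 43) · (43 - 31) = ½ · 15 · 12 = 90.

90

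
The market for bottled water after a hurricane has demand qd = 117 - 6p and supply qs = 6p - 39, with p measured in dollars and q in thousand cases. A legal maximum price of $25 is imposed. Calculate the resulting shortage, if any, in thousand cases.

0

In a free market, 117 - 6p = 6p - 39 gives the equilibrium p* = 13, q* = 39.
Since 25 is above p* = 13, the ceiling does not bind and the free-market outcome prevails.
Since the control does not bind, there is no shortage.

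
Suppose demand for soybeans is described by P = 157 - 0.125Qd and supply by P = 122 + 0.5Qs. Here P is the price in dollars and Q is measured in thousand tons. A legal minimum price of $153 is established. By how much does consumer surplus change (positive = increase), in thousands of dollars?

-132

Rearranging demand gives Qd = 1256 - 8P; rearranging supply gives Qs = 2P - 244. Setting quantity demanded equal to quantity supplied, 1256 - 8P = 2P - 244, gives P* = 150 and Q* = 56.
Since 153 > 150, the floor is binding.
At P = 153: Qd = 1256 - 8·153 = 32 and Qs = 2·153 - 244 = 62.
Consumer surplus without the control is ½ · (157 - 150) · 56 = 196.
With the floor, consumers buy 32 units at 153, so CS = ½ · (157 - 153) · 32 = 64.
Change in consumer surplus = 64 - 196 = -132.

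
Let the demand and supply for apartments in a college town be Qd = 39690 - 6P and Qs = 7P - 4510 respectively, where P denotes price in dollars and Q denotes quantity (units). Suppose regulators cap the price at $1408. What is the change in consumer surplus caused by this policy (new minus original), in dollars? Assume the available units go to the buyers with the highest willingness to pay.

-5553696

Equilibrium: 39690 - 6P = 7P - 4510, so 44200 = 13P and P* = 3400, Q* = 19290.
Because the ceiling (1408) lies below the market-clearing price, it is binding.
At P = 1408: Qd = 39690 - 6·1408 = 31242 and Qs = 7·1408 - 4510 = 5346.
Consumer surplus without the control is ½ · (6615 - 3400) · 19290 = 31008675.
With the ceiling, 5346 units are sold at 1408 (assume they go to the highest-value buyers). The demand price at Q = 5346 is 5724, so CS = ½ · [(6615 - 1408) + (5724 - 1408)] · 5346 = 25454979.
Change in consumer surplus = 25454979 - 31008675 = -5553696.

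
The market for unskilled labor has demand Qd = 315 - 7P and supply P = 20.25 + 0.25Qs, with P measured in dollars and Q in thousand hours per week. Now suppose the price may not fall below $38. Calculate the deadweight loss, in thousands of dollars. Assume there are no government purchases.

38.5

Rearranging supply gives Qs = 4P - 81. Equilibrium: 315 - 7P = 4P - 81, so 396 = 11P and P* = 36, Q* = 63.
Because the floor (38) lies above the market-clearing price, it is binding.
At P = 38: Qd = 315 - 7·38 = 49 and Qs = 4·38 - 81 = 71.
Quantity traded falls to 49. At Q = 49 the demand price is (315 - 49)/7 = 38 and the supply price is (81 + 49)/4 = 32.5.
Deadweight loss = ½ · (38 - 32.5) · (63 - 49) = ½ · 5.5 · 14 = 38.5.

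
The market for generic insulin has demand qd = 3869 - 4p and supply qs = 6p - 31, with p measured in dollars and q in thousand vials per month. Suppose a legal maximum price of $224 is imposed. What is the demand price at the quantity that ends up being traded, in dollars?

Setting quantity demanded equal to quantity supplied, 3869 - 4p = 6p - 31, gives p* = 390 and q* = 2309.
The ceiling of 224 is below the equilibrium price 390, so it binds.
At p = 224: qd = 3869 - 4·224 = 2973 and qs = 6·224 - 31 = 1313.
Only 1313 units reach the market. On the demand curve, the marginal buyer's willingness to pay at q = 1313 is (3869 - 1313)/4 = 639.

639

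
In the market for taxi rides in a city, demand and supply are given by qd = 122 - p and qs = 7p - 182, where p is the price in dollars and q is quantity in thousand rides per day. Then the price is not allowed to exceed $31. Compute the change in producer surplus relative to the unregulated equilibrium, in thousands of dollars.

-416.5

Setting quantity demanded equal to quantity supplied, 122 - p = 7p - 182, gives p* = 38 and q* = 84.
Since 31 < 38, the ceiling is binding.
At p = 31: qd = 122 - 31 = 91 and qs = 7·31 - 182 = 35.
Producer surplus without the control is ½ · (38 - 26) · 84 = 504.
With the ceiling, producers sell 35 units at 31, so PS = ½ · (31 - 26) · 35 = 87.5.
Change in producer surplus = 87.5 - 504 = -416.5.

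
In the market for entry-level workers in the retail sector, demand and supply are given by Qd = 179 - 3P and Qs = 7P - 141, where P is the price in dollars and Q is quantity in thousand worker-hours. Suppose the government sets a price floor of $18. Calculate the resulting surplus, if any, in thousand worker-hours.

0

Equilibrium: 179 - 3P = 7P - 141, so 320 = 10P and P* = 32, Q* = 83.
The floor of 18 is below the equilibrium price 32, so it is not binding; the market clears at P* = 32, Q* = 83.
Since the control does not bind, there is no surplus.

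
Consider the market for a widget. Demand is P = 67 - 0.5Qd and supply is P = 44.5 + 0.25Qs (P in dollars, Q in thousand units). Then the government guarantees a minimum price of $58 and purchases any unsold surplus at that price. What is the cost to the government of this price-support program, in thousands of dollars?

Rearranging demand gives Qd = 134 - 2P; rearranging supply gives Qs = 4P - 178. In a free market, 134 - 2P = 4P - 178 gives the equilibrium P* = 52, Q* = 30.
Because the floor (58) lies above the market-clearing price, it is binding.
At P = 58: Qd = 134 - 2·58 = 18 and Qs = 4·58 - 178 = 54.
Surplus = Qs - Qd = 36.
Government expenditure = surplus × support price = 36 × 58 = 2088.

2088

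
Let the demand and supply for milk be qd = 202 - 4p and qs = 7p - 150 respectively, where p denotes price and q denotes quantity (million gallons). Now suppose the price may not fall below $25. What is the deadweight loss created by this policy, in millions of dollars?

Without the control the market clears where 202 - 4p = 7p - 150, i.e. p* = 32 and q* = 74.
Since 25 is below p* = 32, the floor does not bind and the free-market outcome prevails.
Since the control does not bind, no trades are prevented and deadweight loss is zero.

0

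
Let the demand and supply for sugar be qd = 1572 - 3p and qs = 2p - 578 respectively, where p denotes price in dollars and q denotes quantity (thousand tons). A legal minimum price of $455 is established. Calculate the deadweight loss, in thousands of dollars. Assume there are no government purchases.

2343.75

Equilibrium: 1572 - 3p = 2p - 578, so 2150 = 5p and p* = 430, q* = 282.
The floor of 455 is above the equilibrium price 430, so it binds.
At p = 455: qd = 1572 - 3·455 = 207 and qs = 2·455 - 578 = 332.
Quantity traded falls to 207. At q = 207 the demand price is (1572 - 207)/3 = 455 and the supply price is (578 + 207)/2 = 392.5.
Deadweight loss = ½ · (455 - 392.5) · (282 - 207) = ½ · 62.5 · 75 = 2343.75.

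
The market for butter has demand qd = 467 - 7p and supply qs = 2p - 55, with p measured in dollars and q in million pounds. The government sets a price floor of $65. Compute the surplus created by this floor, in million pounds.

Equilibrium: 467 - 7p = 2p - 55, so 522 = 9p and p* = 58, q* = 61.
The floor of 65 is above the equilibrium price 58, so it binds.
At p = 65: qd = 467 - 7·65 = 12 and qs = 2·65 - 55 = 75.
Surplus = qs - qd = 75 - 12 = 63.

63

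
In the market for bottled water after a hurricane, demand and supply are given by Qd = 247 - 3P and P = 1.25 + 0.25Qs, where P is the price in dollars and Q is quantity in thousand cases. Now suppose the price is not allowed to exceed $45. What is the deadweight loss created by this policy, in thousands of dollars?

Rearranging supply gives Qs = 4P - 5. In a free market, 247 - 3P = 4P - 5 gives the equilibrium P* = 36, Q* = 139.
Since 45 is above P* = 36, the ceiling does not bind and the free-market outcome prevails.
Since the control does not bind, no trades are prevented and deadweight loss is zero.

0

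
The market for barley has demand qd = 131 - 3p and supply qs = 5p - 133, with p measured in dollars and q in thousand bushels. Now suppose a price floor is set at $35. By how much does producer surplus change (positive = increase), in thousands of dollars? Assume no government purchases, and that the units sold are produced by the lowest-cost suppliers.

48.4

Setting quantity demanded equal to quantity supplied, 131 - 3p = 5p - 133, gives p* = 33 and q* = 32.
Because the floor (35) lies above the market-clearing price, it is binding.
At p = 35: qd = 131 - 3·35 = 26 and qs = 5·35 - 133 = 42.
Producer surplus without the control is ½ · (33 - 26.6) · 32 = 102.4.
With the floor, 26 units are sold at 35. The supply price at q = 26 is 31.8, so PS = ½ · [(35 - 26.6) + (35 - 31.8)] · 26 = 150.8.
Change in producer surplus = 150.8 - 102.4 = 48.4.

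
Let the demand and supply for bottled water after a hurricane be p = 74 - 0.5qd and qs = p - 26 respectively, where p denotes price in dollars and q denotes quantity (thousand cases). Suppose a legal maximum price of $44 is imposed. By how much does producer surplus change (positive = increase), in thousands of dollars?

-350

Rearranging demand gives qd = 148 - 2p. Setting quantity demanded equal to quantity supplied, 148 - 2p = p - 26, gives p* = 58 and q* = 32.
Because the ceiling (44) lies below the market-clearing price, it is binding.
At p = 44: qd = 148 - 2·44 = 60 and qs = 44 - 26 = 18.
Producer surplus without the control is ½ · (58 - 26) · 32 = 512.
With the ceiling, producers sell 18 units at 44, so PS = ½ · (44 - 26) · 18 = 162.
Change in producer surplus = 162 - 512 = -350.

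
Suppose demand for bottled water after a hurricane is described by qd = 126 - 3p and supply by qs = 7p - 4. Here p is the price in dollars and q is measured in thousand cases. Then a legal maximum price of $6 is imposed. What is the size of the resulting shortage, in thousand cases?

70

In a free market, 126 - 3p = 7p - 4 gives the equilibrium p* = 13, q* = 87.
Since 6 < 13, the ceiling is binding.
At p = 6: qd = 126 - 3·6 = 108 and qs = 7·6 - 4 = 38.
Shortage = qd - qs = 108 - 38 = 70.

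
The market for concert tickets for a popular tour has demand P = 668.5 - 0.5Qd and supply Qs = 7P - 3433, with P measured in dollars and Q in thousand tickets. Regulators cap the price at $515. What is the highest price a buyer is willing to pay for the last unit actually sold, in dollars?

582.5

Rearranging demand gives Qd = 1337 - 2P. Equilibrium: 1337 - 2P = 7P - 3433, so 4770 = 9P and P* = 530, Q* = 277.
Since 515 < 530, the ceiling is binding.
At P = 515: Qd = 1337 - 2·515 = 307 and Qs = 7·515 - 3433 = 172.
Only 172 units reach the market. On the demand curve, the marginal buyer's willingness to pay at Q = 172 is (1337 - 172)/2 = 582.5.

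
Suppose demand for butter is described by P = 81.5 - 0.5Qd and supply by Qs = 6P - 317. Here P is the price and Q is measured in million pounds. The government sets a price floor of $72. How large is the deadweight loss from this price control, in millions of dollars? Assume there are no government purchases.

192

Rearranging demand gives Qd = 163 - 2P. Equilibrium: 163 - 2P = 6P - 317, so 480 = 8P and P* = 60, Q* = 43.
The floor of 72 is above the equilibrium price 60, so it binds.
At P = 72: Qd = 163 - 2·72 = 19 and Qs = 6·72 - 317 = 115.
Quantity traded falls to 19. At Q = 19 the demand price is (163 - 19)/2 = 72 and the supply price is (317 + 19)/6 = 56.
Deadweight loss = ½ · (72 - 56) · (43 - 19) = ½ · 16 · 24 = 192.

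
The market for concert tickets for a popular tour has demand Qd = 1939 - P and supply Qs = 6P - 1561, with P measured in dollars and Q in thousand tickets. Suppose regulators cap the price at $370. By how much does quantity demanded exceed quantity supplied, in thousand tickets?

Setting quantity demanded equal to quantity supplied, 1939 - P = 6P - 1561, gives P* = 500 and Q* = 1439.
Because the ceiling (370) lies below the market-clearing price, it is binding.
At P = 370: Qd = 1939 - 370 = 1569 and Qs = 6·370 - 1561 = 659.
Shortage = Qd - Qs = 1569 - 659 = 910.

910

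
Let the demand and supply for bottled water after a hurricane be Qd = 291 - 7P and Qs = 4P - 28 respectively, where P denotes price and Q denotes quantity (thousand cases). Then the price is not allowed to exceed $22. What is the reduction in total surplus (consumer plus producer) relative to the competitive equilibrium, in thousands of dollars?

154

In a free market, 291 - 7P = 4P - 28 gives the equilibrium P* = 29, Q* = 88.
Since 22 < 29, the ceiling is binding.
At P = 22: Qd = 291 - 7·22 = 137 and Qs = 4·22 - 28 = 60.
Quantity traded falls to 60. At Q = 60 the demand price is (291 - 60)/7 = 33 and the supply price is (28 + 60)/4 = 22.
Deadweight loss = ½ · (33 - 22) · (88 - 60) = ½ · 11 · 28 = 154.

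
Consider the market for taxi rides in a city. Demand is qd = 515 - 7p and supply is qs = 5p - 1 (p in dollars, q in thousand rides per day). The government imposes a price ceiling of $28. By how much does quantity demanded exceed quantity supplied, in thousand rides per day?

180

Without the control the market clears where 515 - 7p = 5p - 1, i.e. p* = 43 and q* = 214.
The ceiling of 28 is below the equilibrium price 43, so it binds.
At p = 28: qd = 515 - 7·28 = 319 and qs = 5·28 - 1 = 139.
Shortage = qd - qs = 319 - 139 = 180.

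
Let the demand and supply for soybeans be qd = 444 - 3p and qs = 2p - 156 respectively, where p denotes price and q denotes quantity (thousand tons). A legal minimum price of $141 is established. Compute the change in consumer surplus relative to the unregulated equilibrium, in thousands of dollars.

-1102.5

Equilibrium: 444 - 3p = 2p - 156, so 600 = 5p and p* = 120, q* = 84.
The floor of 141 is above the equilibrium price 120, so it binds.
At p = 141: qd = 444 - 3·141 = 21 and qs = 2·141 - 156 = 126.
Consumer surplus without the control is ½ · (148 - 120) · 84 = 1176.
With the floor, consumers buy 21 units at 141, so CS = ½ · (148 - 141) · 21 = 73.5.
Change in consumer surplus = 73.5 - 1176 = -1102.5.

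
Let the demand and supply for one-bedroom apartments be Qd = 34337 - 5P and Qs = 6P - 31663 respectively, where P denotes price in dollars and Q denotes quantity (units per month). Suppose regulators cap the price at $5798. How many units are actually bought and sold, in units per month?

3125

Without the control the market clears where 34337 - 5P = 6P - 31663, i.e. P* = 6000 and Q* = 4337.
The ceiling of 5798 is below the equilibrium price 6000, so it binds.
At P = 5798: Qd = 34337 - 5·5798 = 5347 and Qs = 6·5798 - 31663 = 3125.
The quantity actually transacted is the short side, supply: 3125.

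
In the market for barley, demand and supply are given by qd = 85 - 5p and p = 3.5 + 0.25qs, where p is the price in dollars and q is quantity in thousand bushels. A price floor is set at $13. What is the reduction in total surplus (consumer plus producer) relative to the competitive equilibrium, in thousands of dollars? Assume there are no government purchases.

Rearranging supply gives qs = 4p - 14. Setting quantity demanded equal to quantity supplied, 85 - 5p = 4p - 14, gives p* = 11 and q* = 30.
Since 13 > 11, the floor is binding.
At p = 13: qd = 85 - 5·13 = 20 and qs = 4·13 - 14 = 38.
Quantity traded falls to 20. At q = 20 the demand price is (85 - 20)/5 = 13 and the supply price is (14 + 20)/4 = 8.5.
Deadweight loss = ½ · (13 - 8.5) · (30 - 20) = ½ · 4.5 · 10 = 22.5.

22.5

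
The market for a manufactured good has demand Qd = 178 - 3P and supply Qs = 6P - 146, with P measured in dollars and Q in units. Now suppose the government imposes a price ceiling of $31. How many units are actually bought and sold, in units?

40

In a free market, 178 - 3P = 6P - 146 gives the equilibrium P* = 36, Q* = 70.
The ceiling of 31 is below the equilibrium price 36, so it binds.
At P = 31: Qd = 178 - 3·31 = 85 and Qs = 6·31 - 146 = 40.
The quantity actually transacted is the short side, supply: 40.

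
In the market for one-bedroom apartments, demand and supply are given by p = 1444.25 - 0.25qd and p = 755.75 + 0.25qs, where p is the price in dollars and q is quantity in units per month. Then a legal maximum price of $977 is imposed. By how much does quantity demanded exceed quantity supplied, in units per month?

984

Rearranging demand gives qd = 5777 - 4p; rearranging supply gives qs = 4p - 3023. In a free market, 5777 - 4p = 4p - 3023 gives the equilibrium p* = 1100, q* = 1377.
Since 977 < 1100, the ceiling is binding.
At p = 977: qd = 5777 - 4·977 = 1869 and qs = 4·977 - 3023 = 885.
Shortage = qd - qs = 1869 - 885 = 984.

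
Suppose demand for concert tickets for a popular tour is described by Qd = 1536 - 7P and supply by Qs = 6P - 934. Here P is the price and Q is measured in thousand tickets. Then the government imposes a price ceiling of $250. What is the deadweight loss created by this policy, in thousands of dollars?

0

Without the control the market clears where 1536 - 7P = 6P - 934, i.e. P* = 190 and Q* = 206.
The ceiling of 250 is above the equilibrium price 190, so it is not binding; the market clears at P* = 190, Q* = 206.
Since the control does not bind, no trades are prevented and deadweight loss is zero.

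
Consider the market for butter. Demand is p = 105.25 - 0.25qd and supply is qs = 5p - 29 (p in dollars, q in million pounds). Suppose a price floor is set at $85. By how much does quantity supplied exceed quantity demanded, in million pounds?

315

Rearranging demand gives qd = 421 - 4p. In a free market, 421 - 4p = 5p - 29 gives the equilibrium p* = 50, q* = 221.
Since 85 > 50, the floor is binding.
At p = 85: qd = 421 - 4·85 = 81 and qs = 5·85 - 29 = 396.
Surplus = qs - qd = 396 - 81 = 315.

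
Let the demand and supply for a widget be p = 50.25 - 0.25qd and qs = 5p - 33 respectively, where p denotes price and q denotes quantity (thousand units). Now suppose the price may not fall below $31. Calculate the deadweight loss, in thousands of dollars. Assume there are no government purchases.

Rearranging demand gives qd = 201 - 4p. Setting quantity demanded equal to quantity supplied, 201 - 4p = 5p - 33, gives p* = 26 and q* = 97.
The floor of 31 is above the equilibrium price 26, so it binds.
At p = 31: qd = 201 - 4·31 = 77 and qs = 5·31 - 33 = 122.
Quantity traded falls to 77. At q = 77 the demand price is (201 - 77)/4 = 31 and the supply price is (33 + 77)/5 = 22.
Deadweight loss = ½ · (31 - 22) · (97 - 77) = ½ · 9 · 20 = 90.

90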